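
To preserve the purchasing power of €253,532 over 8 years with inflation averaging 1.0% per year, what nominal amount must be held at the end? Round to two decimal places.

€274,538.83

Cumulative price-level factor: (1+1.0%)^8 ≈ 1.0828567056.
The nominal amount required is €253,532 scaled up by that factor.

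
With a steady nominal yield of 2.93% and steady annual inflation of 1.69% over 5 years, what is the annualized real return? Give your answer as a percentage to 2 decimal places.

1.22%

With constant rates the annual real return is the same each year: (1+2.93%)/(1+1.69%) − 1 = 0.01219.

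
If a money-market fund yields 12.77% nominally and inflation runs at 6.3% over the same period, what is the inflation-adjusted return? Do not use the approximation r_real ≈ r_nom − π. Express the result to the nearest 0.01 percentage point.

6.09%

Real return via the Fisher equation: (1 + 12.77%)/(1 + 6.3%) − 1 = 1.1277/1.063 − 1 ≈ 0.06087.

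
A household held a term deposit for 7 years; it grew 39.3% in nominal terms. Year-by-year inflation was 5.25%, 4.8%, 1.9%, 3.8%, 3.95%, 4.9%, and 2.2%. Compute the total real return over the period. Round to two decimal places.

7.14%

Cumulative inflation factor: 1.0525 × 1.048 × 1.019 × 1.038 × 1.0395 × 1.049 × 1.022 ≈ 1.30019.
Nominal growth factor: 1.39300. Real growth factor = 1.39300 / 1.30019 ≈ 1.07138.
Total real return ≈ 7.1384%.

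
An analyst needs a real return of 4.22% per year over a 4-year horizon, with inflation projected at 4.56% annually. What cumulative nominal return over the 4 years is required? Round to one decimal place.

Required annual nominal rate: (1+4.22%)(1+4.56%) − 1 = 8.972432%.
Cumulative over 4 years: (1 + 0.08972432)^4 − 1 ≈ 0.41015.

41.0%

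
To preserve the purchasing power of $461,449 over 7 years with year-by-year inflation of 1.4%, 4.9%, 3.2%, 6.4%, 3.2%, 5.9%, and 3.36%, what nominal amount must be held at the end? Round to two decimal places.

Cumulative price-level factor: 1.014 × 1.049 × 1.032 × 1.064 × 1.032 × 1.059 × 1.0336 ≈ 1.3193588254.
Multiplying $461,449 by the price-level factor gives the future nominal sum.

$608,816.81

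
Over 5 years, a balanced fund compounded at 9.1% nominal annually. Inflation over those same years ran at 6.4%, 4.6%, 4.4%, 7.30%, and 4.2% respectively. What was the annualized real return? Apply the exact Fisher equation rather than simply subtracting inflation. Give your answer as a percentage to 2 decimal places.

3.54%

Cumulative inflation factor: 1.064 × 1.046 × 1.044 × 1.0730 × 1.042 ≈ 1.29910.
Nominal growth factor: 1.54569. Real growth factor = 1.54569 / 1.29910 ≈ 1.18982.
Annualized: 1.18982^(1/5) − 1 ≈ 0.03537.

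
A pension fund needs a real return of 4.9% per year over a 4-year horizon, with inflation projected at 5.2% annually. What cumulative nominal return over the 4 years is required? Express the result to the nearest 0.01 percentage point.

Required annual nominal rate: (1+4.9%)(1+5.2%) − 1 = 10.3548%.
Cumulative over 4 years: (1 + 0.103548)^4 − 1 ≈ 0.48308.

48.31%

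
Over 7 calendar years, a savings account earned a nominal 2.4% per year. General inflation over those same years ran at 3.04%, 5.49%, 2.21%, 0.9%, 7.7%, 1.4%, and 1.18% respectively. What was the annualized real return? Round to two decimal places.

-0.68%

Cumulative inflation factor: 1.0304 × 1.0549 × 1.0221 × 1.009 × 1.077 × 1.014 × 1.0118 ≈ 1.23865.
Nominal growth factor: 1.18059. Real growth factor = 1.18059 / 1.23865 ≈ 0.95312.
Annualized: 0.95312^(1/7) − 1 ≈ -0.00684.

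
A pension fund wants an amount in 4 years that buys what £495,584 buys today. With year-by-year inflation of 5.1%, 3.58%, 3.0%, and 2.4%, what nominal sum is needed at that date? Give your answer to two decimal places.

£569,027.27

Cumulative price-level factor: 1.051 × 1.0358 × 1.030 × 1.024 ≈ 1.1481954038.
The nominal amount required is £495,584 scaled up by that factor.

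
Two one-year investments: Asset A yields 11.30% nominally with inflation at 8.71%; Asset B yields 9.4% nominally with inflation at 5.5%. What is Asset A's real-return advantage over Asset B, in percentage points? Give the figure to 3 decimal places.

-1.314

Asset A real return: 1.1130/1.0871 − 1 = 2.3825%.
Asset B real return: 1.094/1.055 − 1 = 3.6967%.
Difference: 2.3825 − 3.6967 = -1.3142 pp.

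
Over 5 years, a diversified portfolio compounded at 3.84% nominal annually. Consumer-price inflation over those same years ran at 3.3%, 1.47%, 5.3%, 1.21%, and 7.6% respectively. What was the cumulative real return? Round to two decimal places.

0.44%

Cumulative inflation factor: 1.033 × 1.0147 × 1.053 × 1.0121 × 1.076 ≈ 1.20199.
Nominal growth factor: 1.20732. Real growth factor = 1.20732 / 1.20199 ≈ 1.00443.
Total real return ≈ 0.4434%.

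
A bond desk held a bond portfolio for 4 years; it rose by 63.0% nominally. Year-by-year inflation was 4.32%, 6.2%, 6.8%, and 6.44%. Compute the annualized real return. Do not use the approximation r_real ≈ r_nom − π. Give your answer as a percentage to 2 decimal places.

6.66%

Cumulative inflation factor: 1.0432 × 1.062 × 1.068 × 1.0644 ≈ 1.25941.
Nominal growth factor: 1.63000. Real growth factor = 1.63000 / 1.25941 ≈ 1.29425.
Annualized: 1.29425^(1/4) − 1 ≈ 0.06661.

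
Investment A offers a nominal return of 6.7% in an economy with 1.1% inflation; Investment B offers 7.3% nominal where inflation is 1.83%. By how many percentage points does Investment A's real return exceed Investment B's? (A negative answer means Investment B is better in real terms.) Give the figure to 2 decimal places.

0.17

Investment A real return: 1.067/1.011 − 1 = 5.539%.
Investment B real return: 1.073/1.0183 − 1 = 5.372%.
Difference: 5.539 − 5.372 = 0.167 pp.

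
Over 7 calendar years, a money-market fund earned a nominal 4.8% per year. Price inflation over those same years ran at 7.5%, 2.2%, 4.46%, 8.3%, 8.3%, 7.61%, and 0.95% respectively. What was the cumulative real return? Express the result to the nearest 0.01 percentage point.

-5.05%

Cumulative inflation factor: 1.075 × 1.022 × 1.0446 × 1.083 × 1.083 × 1.0761 × 1.0095 ≈ 1.46226.
Nominal growth factor: 1.38845. Real growth factor = 1.38845 / 1.46226 ≈ 0.94952.
Total real return ≈ -5.0481%.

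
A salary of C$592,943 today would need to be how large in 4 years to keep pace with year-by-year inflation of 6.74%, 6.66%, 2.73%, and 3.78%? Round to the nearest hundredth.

Cumulative price-level factor: 1.0674 × 1.0666 × 1.0273 × 1.0378 ≈ 1.2137793157.
Multiplying C$592,943 by the price-level factor gives the future nominal sum.

C$719,701.95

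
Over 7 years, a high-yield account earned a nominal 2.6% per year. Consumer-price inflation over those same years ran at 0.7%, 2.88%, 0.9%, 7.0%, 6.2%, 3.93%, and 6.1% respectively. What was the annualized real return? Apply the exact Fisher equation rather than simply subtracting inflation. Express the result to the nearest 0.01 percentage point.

Cumulative inflation factor: 1.007 × 1.0288 × 1.009 × 1.070 × 1.062 × 1.0393 × 1.061 ≈ 1.30983.
Nominal growth factor: 1.19683. Real growth factor = 1.19683 / 1.30983 ≈ 0.91372.
Annualized: 0.91372^(1/7) − 1 ≈ -0.01281.

-1.28%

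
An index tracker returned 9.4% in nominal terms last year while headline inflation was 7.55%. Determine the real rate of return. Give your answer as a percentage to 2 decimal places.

1.72%

Real return via the Fisher equation: (1 + 9.4%)/(1 + 7.55%) − 1 = 1.094/1.0755 − 1 ≈ 0.01720.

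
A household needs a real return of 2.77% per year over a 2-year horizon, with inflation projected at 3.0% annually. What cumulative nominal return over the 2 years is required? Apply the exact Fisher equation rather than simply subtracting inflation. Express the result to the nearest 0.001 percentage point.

12.049%

Required annual nominal rate: (1+2.77%)(1+3.0%) − 1 = 5.8531%.
Cumulative over 2 years: (1 + 0.058531)^2 − 1 ≈ 0.12049.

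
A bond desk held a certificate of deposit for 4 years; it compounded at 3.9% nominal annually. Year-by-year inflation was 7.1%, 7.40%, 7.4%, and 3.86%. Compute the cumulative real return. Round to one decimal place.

-9.2%

Cumulative inflation factor: 1.071 × 1.0740 × 1.074 × 1.0386 ≈ 1.28306.
Nominal growth factor: 1.16537. Real growth factor = 1.16537 / 1.28306 ≈ 0.90827.
Total real return ≈ -9.1728%.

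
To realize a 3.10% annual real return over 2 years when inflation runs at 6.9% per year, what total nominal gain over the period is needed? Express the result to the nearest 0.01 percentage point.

21.47%

Required annual nominal rate: (1+3.10%)(1+6.9%) − 1 = 10.2139%.
Cumulative over 2 years: (1 + 0.102139)^2 − 1 ≈ 0.21471.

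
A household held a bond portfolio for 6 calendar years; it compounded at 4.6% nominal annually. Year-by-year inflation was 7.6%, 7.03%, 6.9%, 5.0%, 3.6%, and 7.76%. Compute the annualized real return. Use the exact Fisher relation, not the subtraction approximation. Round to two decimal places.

-1.60%

Cumulative inflation factor: 1.076 × 1.0703 × 1.069 × 1.050 × 1.036 × 1.0776 ≈ 1.44312.
Nominal growth factor: 1.30976. Real growth factor = 1.30976 / 1.44312 ≈ 0.90759.
Annualized: 0.90759^(1/6) − 1 ≈ -0.01603.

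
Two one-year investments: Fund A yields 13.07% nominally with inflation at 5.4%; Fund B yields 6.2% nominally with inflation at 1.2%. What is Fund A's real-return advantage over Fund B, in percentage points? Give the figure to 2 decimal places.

2.34

Fund A real return: 1.1307/1.054 − 1 = 7.277%.
Fund B real return: 1.062/1.012 − 1 = 4.941%.
Difference: 7.277 − 4.941 = 2.336 pp.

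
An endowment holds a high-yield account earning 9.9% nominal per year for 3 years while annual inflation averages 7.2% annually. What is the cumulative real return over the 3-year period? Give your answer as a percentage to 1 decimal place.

The annual real rate is (1+9.9%)/(1+7.2%) − 1 = 2.5187%.
Compounded over 3 years: (1 + 0.025187)^3 − 1 ≈ 0.07748.

7.7%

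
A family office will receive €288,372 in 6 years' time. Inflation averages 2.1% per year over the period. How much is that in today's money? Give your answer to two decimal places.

€254,564.97

Price-level factor over 6 years: (1 + 2.1%)^6 ≈ 1.1328031618.
Purchasing power today: €288,372 divided by that factor.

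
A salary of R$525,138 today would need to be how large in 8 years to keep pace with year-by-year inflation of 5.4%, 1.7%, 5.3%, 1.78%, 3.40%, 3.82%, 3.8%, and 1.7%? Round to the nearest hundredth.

R$683,668.70

Cumulative price-level factor: 1.054 × 1.017 × 1.053 × 1.0178 × 1.0340 × 1.0382 × 1.038 × 1.017 ≈ 1.3018838850.
The nominal amount required is R$525,138 scaled up by that factor.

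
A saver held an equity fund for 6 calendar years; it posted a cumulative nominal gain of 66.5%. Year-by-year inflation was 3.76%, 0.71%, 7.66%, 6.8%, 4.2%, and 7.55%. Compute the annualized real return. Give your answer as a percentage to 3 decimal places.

3.602%

Cumulative inflation factor: 1.0376 × 1.0071 × 1.0766 × 1.068 × 1.042 × 1.0755 ≈ 1.34650.
Nominal growth factor: 1.66500. Real growth factor = 1.66500 / 1.34650 ≈ 1.23654.
Annualized: 1.23654^(1/6) − 1 ≈ 0.03602.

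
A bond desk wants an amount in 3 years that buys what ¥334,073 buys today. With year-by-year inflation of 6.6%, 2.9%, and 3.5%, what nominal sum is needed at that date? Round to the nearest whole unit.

¥379,275

Cumulative price-level factor: 1.066 × 1.029 × 1.035 = 1.13530599.
The nominal amount required is ¥334,073 scaled up by that factor.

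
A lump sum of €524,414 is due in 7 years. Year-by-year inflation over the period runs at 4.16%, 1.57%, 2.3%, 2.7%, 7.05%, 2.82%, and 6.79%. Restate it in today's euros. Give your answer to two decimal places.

Price-level factor over 7 years: 1.0416 × 1.0157 × 1.023 × 1.027 × 1.0705 × 1.0282 × 1.0679 ≈ 1.3064938167.
Purchasing power today: €524,414 divided by that factor.

€401,390.34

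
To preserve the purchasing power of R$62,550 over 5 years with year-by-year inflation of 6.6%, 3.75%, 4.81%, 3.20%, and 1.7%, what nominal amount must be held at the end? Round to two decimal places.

Cumulative price-level factor: 1.066 × 1.0375 × 1.0481 × 1.0320 × 1.017 ≈ 1.2166024348.
Multiplying R$62,550 by the price-level factor gives the future nominal sum.

R$76,098.48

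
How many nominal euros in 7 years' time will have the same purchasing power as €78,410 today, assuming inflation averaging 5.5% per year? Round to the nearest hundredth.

Cumulative price-level factor: (1+5.5%)^7 ≈ 1.4546791611.
Multiplying €78,410 by the price-level factor gives the future nominal sum.

€114,061.39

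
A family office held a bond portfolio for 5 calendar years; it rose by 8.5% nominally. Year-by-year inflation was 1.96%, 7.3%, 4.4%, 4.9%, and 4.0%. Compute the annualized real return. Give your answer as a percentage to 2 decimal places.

Cumulative inflation factor: 1.0196 × 1.073 × 1.044 × 1.049 × 1.040 ≈ 1.24606.
Nominal growth factor: 1.08500. Real growth factor = 1.08500 / 1.24606 ≈ 0.87074.
Annualized: 0.87074^(1/5) − 1 ≈ -0.02730.

-2.73%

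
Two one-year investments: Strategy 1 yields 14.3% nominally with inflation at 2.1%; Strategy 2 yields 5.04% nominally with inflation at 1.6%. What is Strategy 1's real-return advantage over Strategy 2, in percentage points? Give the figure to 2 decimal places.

Strategy 1 real return: 1.143/1.021 − 1 = 11.949%.
Strategy 2 real return: 1.0504/1.016 − 1 = 3.386%.
Difference: 11.949 − 3.386 = 8.563 pp.

8.56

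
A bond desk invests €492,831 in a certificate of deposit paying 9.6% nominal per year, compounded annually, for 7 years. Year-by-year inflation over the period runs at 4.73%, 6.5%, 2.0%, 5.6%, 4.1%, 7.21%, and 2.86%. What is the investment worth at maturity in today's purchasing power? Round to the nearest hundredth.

€678,819.88

Nominal value at maturity: €492,831 × (1 + 9.6%)^7 ≈ €936,207.03.
Price-level factor over 7 years: 1.0473 × 1.065 × 1.020 × 1.056 × 1.041 × 1.0721 × 1.0286 ≈ 1.3791685553.
Dividing the nominal maturity value by the price-level factor gives the value in today's money.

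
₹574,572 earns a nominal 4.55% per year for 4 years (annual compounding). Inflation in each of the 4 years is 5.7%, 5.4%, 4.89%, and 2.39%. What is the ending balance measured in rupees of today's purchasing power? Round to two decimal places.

Nominal value at maturity: ₹574,572 × (1 + 4.55%)^4 ≈ ₹686,500.10.
Price-level factor over 4 years: 1.057 × 1.054 × 1.0489 × 1.0239 ≈ 1.1964849125.
The maturity value deflated by that factor is the answer in today's purchasing power.

₹573,764.11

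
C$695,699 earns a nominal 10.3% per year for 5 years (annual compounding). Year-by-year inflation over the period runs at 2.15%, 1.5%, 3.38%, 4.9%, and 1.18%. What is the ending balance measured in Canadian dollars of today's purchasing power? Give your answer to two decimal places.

C$998,361.53

Nominal value at maturity: C$695,699 × (1 + 10.3%)^5 ≈ C$1,135,792.36.
Price-level factor over 5 years: 1.0215 × 1.015 × 1.0338 × 1.049 × 1.0118 ≈ 1.1376563738.
Dividing the nominal maturity value by the price-level factor gives the value in today's money.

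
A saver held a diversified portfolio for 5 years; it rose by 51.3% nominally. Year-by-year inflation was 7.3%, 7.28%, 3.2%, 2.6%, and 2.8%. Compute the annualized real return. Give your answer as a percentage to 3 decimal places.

3.844%

Cumulative inflation factor: 1.073 × 1.0728 × 1.032 × 1.026 × 1.028 ≈ 1.25296.
Nominal growth factor: 1.51300. Real growth factor = 1.51300 / 1.25296 ≈ 1.20754.
Annualized: 1.20754^(1/5) − 1 ≈ 0.03844.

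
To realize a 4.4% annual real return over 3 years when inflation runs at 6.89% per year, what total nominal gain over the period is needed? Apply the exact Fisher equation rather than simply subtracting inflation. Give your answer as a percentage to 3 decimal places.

38.967%

Required annual nominal rate: (1+4.4%)(1+6.89%) − 1 = 11.59316%.
Cumulative over 3 years: (1 + 0.1159316)^3 − 1 ≈ 0.38967.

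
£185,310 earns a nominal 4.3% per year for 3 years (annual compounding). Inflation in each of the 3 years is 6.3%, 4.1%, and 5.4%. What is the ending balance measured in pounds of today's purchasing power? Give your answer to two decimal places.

£180,271.54

Nominal value at maturity: £185,310 × (1 + 4.3%)^3 ≈ £210,257.64.
Price-level factor over 3 years: 1.063 × 1.041 × 1.054 = 1.166338482.
The maturity value deflated by that factor is the answer in today's purchasing power.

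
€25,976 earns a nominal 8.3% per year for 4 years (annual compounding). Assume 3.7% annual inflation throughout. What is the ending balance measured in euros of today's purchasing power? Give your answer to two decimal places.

Nominal value at maturity: €25,976 × (1 + 8.3%)^4 ≈ €35,734.37.
Price-level factor over 4 years: (1 + 3.7%)^4 ≈ 1.1564184862.
Dividing the nominal maturity value by the price-level factor gives the value in today's money.

€30,900.90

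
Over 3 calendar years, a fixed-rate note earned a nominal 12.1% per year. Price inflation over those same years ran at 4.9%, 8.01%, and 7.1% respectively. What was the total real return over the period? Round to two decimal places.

Cumulative inflation factor: 1.049 × 1.0801 × 1.071 ≈ 1.21347.
Nominal growth factor: 1.40869. Real growth factor = 1.40869 / 1.21347 ≈ 1.16088.
Total real return ≈ 16.0882%.

16.09%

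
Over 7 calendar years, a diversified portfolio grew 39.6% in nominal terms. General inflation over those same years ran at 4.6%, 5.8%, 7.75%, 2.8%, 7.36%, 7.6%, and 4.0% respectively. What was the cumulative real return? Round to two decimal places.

-5.21%

Cumulative inflation factor: 1.046 × 1.058 × 1.0775 × 1.028 × 1.0736 × 1.076 × 1.040 ≈ 1.47271.
Nominal growth factor: 1.39600. Real growth factor = 1.39600 / 1.47271 ≈ 0.94792.
Total real return ≈ -5.2085%.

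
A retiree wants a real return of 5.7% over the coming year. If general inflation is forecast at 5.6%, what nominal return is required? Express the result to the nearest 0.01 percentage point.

11.62%

By the Fisher equation, 1 + r_nom = (1 + 5.7%)(1 + 5.6%) = 1.057 × 1.056 = 1.116192.
So r_nom = 11.6192%.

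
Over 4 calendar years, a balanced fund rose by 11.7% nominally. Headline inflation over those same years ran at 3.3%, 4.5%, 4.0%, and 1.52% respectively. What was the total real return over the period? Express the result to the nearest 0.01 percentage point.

-1.99%

Cumulative inflation factor: 1.033 × 1.045 × 1.040 × 1.0152 ≈ 1.13973.
Nominal growth factor: 1.11700. Real growth factor = 1.11700 / 1.13973 ≈ 0.98006.
Total real return ≈ -1.9942%.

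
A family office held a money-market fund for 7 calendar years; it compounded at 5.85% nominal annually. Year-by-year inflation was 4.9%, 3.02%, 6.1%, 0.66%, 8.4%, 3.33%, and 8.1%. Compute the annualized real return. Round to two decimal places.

Cumulative inflation factor: 1.049 × 1.0302 × 1.061 × 1.0066 × 1.084 × 1.0333 × 1.081 ≈ 1.39750.
Nominal growth factor: 1.48880. Real growth factor = 1.48880 / 1.39750 ≈ 1.06533.
Annualized: 1.06533^(1/7) − 1 ≈ 0.00908.

0.91%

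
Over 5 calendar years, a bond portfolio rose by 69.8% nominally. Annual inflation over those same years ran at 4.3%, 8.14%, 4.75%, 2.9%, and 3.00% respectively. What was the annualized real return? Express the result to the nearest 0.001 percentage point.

Cumulative inflation factor: 1.043 × 1.0814 × 1.0475 × 1.029 × 1.0300 ≈ 1.25221.
Nominal growth factor: 1.69800. Real growth factor = 1.69800 / 1.25221 ≈ 1.35600.
Annualized: 1.35600^(1/5) − 1 ≈ 0.06280.

6.280%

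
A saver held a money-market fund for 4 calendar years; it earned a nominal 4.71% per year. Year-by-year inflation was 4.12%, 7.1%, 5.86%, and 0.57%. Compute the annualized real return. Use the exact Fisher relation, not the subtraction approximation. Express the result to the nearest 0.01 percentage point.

0.31%

Cumulative inflation factor: 1.0412 × 1.071 × 1.0586 × 1.0057 ≈ 1.18720.
Nominal growth factor: 1.20213. Real growth factor = 1.20213 / 1.18720 ≈ 1.01258.
Annualized: 1.01258^(1/4) − 1 ≈ 0.00313.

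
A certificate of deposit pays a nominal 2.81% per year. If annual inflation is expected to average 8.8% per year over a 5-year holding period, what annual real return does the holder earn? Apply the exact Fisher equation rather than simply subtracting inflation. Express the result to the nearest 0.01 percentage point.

-5.51%

With constant rates the annual real return is the same each year: (1+2.81%)/(1+8.8%) − 1 = -0.05506.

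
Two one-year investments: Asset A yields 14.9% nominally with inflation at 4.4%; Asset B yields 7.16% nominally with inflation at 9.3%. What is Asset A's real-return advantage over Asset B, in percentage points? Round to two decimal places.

12.02

Asset A real return: 1.149/1.044 − 1 = 10.057%.
Asset B real return: 1.0716/1.093 − 1 = -1.958%.
Difference: 10.057 − (-1.958) = 12.015 pp.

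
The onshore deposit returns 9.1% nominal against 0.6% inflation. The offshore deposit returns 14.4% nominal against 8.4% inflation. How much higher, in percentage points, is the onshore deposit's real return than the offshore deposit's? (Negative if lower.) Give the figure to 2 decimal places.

2.91

The onshore deposit real return: 1.091/1.006 − 1 = 8.449%.
The offshore deposit real return: 1.144/1.084 − 1 = 5.535%.
Difference: 8.449 − 5.535 = 2.914 pp.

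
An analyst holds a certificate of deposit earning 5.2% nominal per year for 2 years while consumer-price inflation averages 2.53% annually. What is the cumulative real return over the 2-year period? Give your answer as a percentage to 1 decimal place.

The annual real rate is (1+5.2%)/(1+2.53%) − 1 = 2.6041%.
Compounded over 2 years: (1 + 0.026041)^2 − 1 ≈ 0.05276.

5.3%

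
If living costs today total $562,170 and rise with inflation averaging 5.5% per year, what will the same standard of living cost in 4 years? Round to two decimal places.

Cumulative price-level factor: (1+5.5%)^4 ≈ 1.2388246506.
The nominal amount required is $562,170 scaled up by that factor.

$696,430.05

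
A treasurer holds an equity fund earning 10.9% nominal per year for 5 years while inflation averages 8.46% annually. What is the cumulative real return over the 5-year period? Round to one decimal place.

11.8%

The annual real rate is (1+10.9%)/(1+8.46%) − 1 = 2.2497%.
Compounded over 5 years: (1 + 0.022497)^5 − 1 ≈ 0.11766.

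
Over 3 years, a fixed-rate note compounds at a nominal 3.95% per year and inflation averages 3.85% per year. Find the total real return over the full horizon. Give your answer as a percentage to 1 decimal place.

0.3%

The annual real rate is (1+3.95%)/(1+3.85%) − 1 = 0.0963%.
Compounded over 3 years: (1 + 0.000963)^3 − 1 ≈ 0.00289.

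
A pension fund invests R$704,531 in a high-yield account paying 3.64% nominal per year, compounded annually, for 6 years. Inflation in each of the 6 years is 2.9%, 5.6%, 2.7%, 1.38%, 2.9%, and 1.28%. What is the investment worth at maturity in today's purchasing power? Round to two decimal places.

R$740,497.24

Nominal value at maturity: R$704,531 × (1 + 3.64%)^6 ≈ R$873,101.10.
Price-level factor over 6 years: 1.029 × 1.056 × 1.027 × 1.0138 × 1.029 × 1.0128 ≈ 1.1790740764.
The maturity value deflated by that factor is the answer in today's purchasing power.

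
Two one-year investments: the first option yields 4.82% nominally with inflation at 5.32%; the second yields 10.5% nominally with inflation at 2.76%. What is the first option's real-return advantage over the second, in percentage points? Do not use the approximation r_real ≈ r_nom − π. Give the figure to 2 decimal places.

-8.01

The first option real return: 1.0482/1.0532 − 1 = -0.475%.
The second real return: 1.105/1.0276 − 1 = 7.532%.
Difference: -0.475 − 7.532 = -8.007 pp.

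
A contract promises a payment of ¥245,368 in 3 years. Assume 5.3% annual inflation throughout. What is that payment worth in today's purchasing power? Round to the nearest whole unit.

Price-level factor over 3 years: (1 + 5.3%)^3 = 1.167575877.
Purchasing power today: ¥245,368 divided by that factor.

¥210,152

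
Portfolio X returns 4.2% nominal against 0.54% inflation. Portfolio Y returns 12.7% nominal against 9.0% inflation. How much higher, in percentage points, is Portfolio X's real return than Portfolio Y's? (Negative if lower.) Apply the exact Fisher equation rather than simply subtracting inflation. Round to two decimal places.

0.25

Portfolio X real return: 1.042/1.0054 − 1 = 3.640%.
Portfolio Y real return: 1.127/1.090 − 1 = 3.394%.
Difference: 3.640 − 3.394 = 0.246 pp.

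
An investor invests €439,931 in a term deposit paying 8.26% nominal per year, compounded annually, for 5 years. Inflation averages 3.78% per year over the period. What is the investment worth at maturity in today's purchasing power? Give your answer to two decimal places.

Nominal value at maturity: €439,931 × (1 + 8.26%)^5 ≈ €654,221.30.
Price-level factor over 5 years: (1 + 3.78%)^5 ≈ 1.2038387866.
The maturity value deflated by that factor is the answer in today's purchasing power.

€543,445.94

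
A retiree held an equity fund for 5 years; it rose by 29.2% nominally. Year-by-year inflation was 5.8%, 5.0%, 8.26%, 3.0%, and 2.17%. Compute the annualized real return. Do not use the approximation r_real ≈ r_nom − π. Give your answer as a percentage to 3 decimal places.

0.413%

Cumulative inflation factor: 1.058 × 1.050 × 1.0826 × 1.030 × 1.0217 ≈ 1.26562.
Nominal growth factor: 1.29200. Real growth factor = 1.29200 / 1.26562 ≈ 1.02084.
Annualized: 1.02084^(1/5) − 1 ≈ 0.00413.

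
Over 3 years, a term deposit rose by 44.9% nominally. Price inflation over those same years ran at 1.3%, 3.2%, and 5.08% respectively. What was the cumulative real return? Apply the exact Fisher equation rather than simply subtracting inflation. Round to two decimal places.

Cumulative inflation factor: 1.013 × 1.032 × 1.0508 ≈ 1.09852.
Nominal growth factor: 1.44900. Real growth factor = 1.44900 / 1.09852 ≈ 1.31904.
Total real return ≈ 31.9044%.

31.90%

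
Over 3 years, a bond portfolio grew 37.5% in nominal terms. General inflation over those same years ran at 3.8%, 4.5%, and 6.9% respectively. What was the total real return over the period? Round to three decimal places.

18.580%

Cumulative inflation factor: 1.038 × 1.045 × 1.069 ≈ 1.15955.
Nominal growth factor: 1.37500. Real growth factor = 1.37500 / 1.15955 ≈ 1.18580.
Total real return ≈ 18.5800%.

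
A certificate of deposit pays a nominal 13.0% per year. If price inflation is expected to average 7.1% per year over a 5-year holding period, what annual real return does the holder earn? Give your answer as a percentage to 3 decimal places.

With constant rates the annual real return is the same each year: (1+13.0%)/(1+7.1%) − 1 = 0.05509.

5.509%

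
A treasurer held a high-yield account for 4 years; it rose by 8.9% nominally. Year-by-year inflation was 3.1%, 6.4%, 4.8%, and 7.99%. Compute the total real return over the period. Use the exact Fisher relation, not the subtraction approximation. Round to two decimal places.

Cumulative inflation factor: 1.031 × 1.064 × 1.048 × 1.0799 ≈ 1.24150.
Nominal growth factor: 1.08900. Real growth factor = 1.08900 / 1.24150 ≈ 0.87717.
Total real return ≈ -12.2832%.

-12.28%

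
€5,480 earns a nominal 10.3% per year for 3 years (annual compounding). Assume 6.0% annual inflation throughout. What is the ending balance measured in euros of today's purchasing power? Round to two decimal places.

€6,174.33

Nominal value at maturity: €5,480 × (1 + 10.3%)^3 ≈ €7,353.72.
Price-level factor over 3 years: (1 + 6.0%)^3 = 1.191016.
The maturity value deflated by that factor is the answer in today's purchasing power.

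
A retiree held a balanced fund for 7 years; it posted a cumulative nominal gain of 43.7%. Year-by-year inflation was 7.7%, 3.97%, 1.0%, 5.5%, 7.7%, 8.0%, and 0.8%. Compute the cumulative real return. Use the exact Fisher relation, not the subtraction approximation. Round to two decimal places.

2.72%

Cumulative inflation factor: 1.077 × 1.0397 × 1.010 × 1.055 × 1.077 × 1.080 × 1.008 ≈ 1.39894.
Nominal growth factor: 1.43700. Real growth factor = 1.43700 / 1.39894 ≈ 1.02721.
Total real return ≈ 2.7210%.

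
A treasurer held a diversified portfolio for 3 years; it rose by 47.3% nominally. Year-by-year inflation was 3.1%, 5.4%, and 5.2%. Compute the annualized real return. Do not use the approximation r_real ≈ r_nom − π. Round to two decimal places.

8.82%

Cumulative inflation factor: 1.031 × 1.054 × 1.052 ≈ 1.14318.
Nominal growth factor: 1.47300. Real growth factor = 1.47300 / 1.14318 ≈ 1.28851.
Annualized: 1.28851^(1/3) − 1 ≈ 0.08817.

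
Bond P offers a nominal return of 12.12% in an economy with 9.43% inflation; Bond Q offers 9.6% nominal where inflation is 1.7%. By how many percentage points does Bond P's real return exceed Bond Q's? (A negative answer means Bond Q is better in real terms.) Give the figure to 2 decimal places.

Bond P real return: 1.1212/1.0943 − 1 = 2.458%.
Bond Q real return: 1.096/1.017 − 1 = 7.768%.
Difference: 2.458 − 7.768 = -5.310 pp.

-5.31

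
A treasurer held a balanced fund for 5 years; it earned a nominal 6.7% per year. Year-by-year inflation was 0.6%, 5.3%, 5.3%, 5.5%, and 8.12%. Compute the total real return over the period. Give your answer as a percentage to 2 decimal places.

Cumulative inflation factor: 1.006 × 1.053 × 1.053 × 1.055 × 1.0812 ≈ 1.27237.
Nominal growth factor: 1.38300. Real growth factor = 1.38300 / 1.27237 ≈ 1.08695.
Total real return ≈ 8.6948%.

8.69%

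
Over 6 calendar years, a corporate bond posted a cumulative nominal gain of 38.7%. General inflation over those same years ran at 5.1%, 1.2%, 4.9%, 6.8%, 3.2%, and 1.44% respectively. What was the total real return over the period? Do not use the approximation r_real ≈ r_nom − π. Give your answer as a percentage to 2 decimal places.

11.19%

Cumulative inflation factor: 1.051 × 1.012 × 1.049 × 1.068 × 1.032 × 1.0144 ≈ 1.24744.
Nominal growth factor: 1.38700. Real growth factor = 1.38700 / 1.24744 ≈ 1.11188.
Total real return ≈ 11.1879%.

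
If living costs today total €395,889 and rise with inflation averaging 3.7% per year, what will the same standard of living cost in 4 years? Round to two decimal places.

Cumulative price-level factor: (1+3.7%)^4 ≈ 1.1564184862.
Multiplying €395,889 by the price-level factor gives the future nominal sum.

€457,813.36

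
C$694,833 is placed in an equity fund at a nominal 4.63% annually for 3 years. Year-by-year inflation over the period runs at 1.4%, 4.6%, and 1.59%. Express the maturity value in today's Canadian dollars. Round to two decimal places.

C$738,632.67

Nominal value at maturity: C$694,833 × (1 + 4.63%)^3 ≈ C$795,882.79.
Price-level factor over 3 years: 1.014 × 1.046 × 1.0159 = 1.0775082396.
Dividing the nominal maturity value by the price-level factor gives the value in today's money.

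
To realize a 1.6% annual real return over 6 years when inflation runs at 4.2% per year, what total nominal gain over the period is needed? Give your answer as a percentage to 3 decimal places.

40.789%

Required annual nominal rate: (1+1.6%)(1+4.2%) − 1 = 5.8672%.
Cumulative over 6 years: (1 + 0.058672)^6 − 1 ≈ 0.40789.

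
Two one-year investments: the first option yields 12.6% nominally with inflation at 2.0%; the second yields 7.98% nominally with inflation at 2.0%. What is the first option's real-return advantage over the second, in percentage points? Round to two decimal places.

The first option real return: 1.126/1.020 − 1 = 10.392%.
The second real return: 1.0798/1.020 − 1 = 5.863%.
Difference: 10.392 − 5.863 = 4.529 pp.

4.53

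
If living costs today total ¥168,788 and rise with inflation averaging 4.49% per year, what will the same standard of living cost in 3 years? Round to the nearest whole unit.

¥192,560

Cumulative price-level factor: (1+4.49%)^3 ≈ 1.1408385488.
Multiplying ¥168,788 by the price-level factor gives the future nominal sum.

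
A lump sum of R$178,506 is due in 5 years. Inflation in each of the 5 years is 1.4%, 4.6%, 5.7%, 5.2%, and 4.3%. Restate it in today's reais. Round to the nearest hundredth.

Price-level factor over 5 years: 1.014 × 1.046 × 1.057 × 1.052 × 1.043 ≈ 1.2301120564.
Purchasing power today: R$178,506 divided by that factor.

R$145,113.61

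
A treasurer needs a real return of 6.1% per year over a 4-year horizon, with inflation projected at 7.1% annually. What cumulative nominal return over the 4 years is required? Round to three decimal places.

66.732%

Required annual nominal rate: (1+6.1%)(1+7.1%) − 1 = 13.6331%.
Cumulative over 4 years: (1 + 0.136331)^4 − 1 ≈ 0.66732.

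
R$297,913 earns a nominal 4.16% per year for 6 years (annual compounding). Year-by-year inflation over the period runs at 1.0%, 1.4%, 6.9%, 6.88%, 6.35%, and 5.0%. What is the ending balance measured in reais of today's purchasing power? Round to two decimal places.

Nominal value at maturity: R$297,913 × (1 + 4.16%)^6 ≈ R$380,447.98.
Price-level factor over 6 years: 1.010 × 1.014 × 1.069 × 1.0688 × 1.0635 × 1.050 ≈ 1.3066530076.
Dividing the nominal maturity value by the price-level factor gives the value in today's money.

R$291,162.21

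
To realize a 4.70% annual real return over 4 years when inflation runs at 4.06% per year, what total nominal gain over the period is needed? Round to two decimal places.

Required annual nominal rate: (1+4.70%)(1+4.06%) − 1 = 8.95082%.
Cumulative over 4 years: (1 + 0.0895082)^4 − 1 ≈ 0.40904.

40.90%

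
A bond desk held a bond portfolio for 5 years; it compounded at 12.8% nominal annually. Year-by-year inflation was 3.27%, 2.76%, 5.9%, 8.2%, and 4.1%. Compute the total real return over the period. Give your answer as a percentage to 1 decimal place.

44.3%

Cumulative inflation factor: 1.0327 × 1.0276 × 1.059 × 1.082 × 1.041 ≈ 1.26582.
Nominal growth factor: 1.82619. Real growth factor = 1.82619 / 1.26582 ≈ 1.44269.
Total real return ≈ 44.2691%.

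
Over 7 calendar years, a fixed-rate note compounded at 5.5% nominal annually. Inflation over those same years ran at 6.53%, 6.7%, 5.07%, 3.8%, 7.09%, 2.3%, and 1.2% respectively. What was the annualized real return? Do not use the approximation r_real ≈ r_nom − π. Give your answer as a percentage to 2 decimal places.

0.81%

Cumulative inflation factor: 1.0653 × 1.067 × 1.0507 × 1.038 × 1.0709 × 1.023 × 1.012 ≈ 1.37441.
Nominal growth factor: 1.45468. Real growth factor = 1.45468 / 1.37441 ≈ 1.05840.
Annualized: 1.05840^(1/7) − 1 ≈ 0.00814.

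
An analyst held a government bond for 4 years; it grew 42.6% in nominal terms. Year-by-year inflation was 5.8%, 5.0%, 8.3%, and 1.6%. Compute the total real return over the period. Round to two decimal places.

Cumulative inflation factor: 1.058 × 1.050 × 1.083 × 1.016 ≈ 1.22235.
Nominal growth factor: 1.42600. Real growth factor = 1.42600 / 1.22235 ≈ 1.16660.
Total real return ≈ 16.6601%.

16.66%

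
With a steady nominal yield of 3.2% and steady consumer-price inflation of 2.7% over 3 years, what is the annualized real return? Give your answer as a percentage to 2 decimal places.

0.49%

With constant rates the annual real return is the same each year: (1+3.2%)/(1+2.7%) − 1 = 0.00487.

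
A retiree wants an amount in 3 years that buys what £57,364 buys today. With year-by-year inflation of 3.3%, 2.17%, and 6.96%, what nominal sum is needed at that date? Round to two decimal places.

Cumulative price-level factor: 1.033 × 1.0217 × 1.0696 ≈ 1.1288730606.
Multiplying £57,364 by the price-level factor gives the future nominal sum.

£64,756.67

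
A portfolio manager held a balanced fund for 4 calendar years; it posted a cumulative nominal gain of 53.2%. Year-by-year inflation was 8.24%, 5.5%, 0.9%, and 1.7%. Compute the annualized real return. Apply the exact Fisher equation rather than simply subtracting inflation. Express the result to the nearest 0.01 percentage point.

6.93%

Cumulative inflation factor: 1.0824 × 1.055 × 1.009 × 1.017 ≈ 1.17180.
Nominal growth factor: 1.53200. Real growth factor = 1.53200 / 1.17180 ≈ 1.30739.
Annualized: 1.30739^(1/4) − 1 ≈ 0.06931.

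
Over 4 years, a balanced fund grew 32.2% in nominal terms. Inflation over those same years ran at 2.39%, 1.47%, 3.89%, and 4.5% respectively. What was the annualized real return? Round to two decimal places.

4.05%

Cumulative inflation factor: 1.0239 × 1.0147 × 1.0389 × 1.045 ≈ 1.12794.
Nominal growth factor: 1.32200. Real growth factor = 1.32200 / 1.12794 ≈ 1.17205.
Annualized: 1.17205^(1/4) − 1 ≈ 0.04049.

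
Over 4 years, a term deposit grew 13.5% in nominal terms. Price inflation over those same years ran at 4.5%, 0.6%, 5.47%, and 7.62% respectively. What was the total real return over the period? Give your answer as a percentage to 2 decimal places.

-4.88%

Cumulative inflation factor: 1.045 × 1.006 × 1.0547 × 1.0762 ≈ 1.19326.
Nominal growth factor: 1.13500. Real growth factor = 1.13500 / 1.19326 ≈ 0.95117.
Total real return ≈ -4.8827%.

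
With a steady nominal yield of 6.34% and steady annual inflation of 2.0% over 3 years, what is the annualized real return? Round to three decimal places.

With constant rates the annual real return is the same each year: (1+6.34%)/(1+2.0%) − 1 = 0.04255.

4.255%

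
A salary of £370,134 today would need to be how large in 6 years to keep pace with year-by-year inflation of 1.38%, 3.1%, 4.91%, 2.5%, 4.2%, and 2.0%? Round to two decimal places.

£442,159.11

Cumulative price-level factor: 1.0138 × 1.031 × 1.0491 × 1.025 × 1.042 × 1.020 ≈ 1.1945919816.
Multiplying £370,134 by the price-level factor gives the future nominal sum.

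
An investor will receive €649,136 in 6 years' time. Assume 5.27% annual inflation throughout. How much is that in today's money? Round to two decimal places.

Price-level factor over 6 years: (1 + 5.27%)^6 ≈ 1.3609047741.
Purchasing power today: €649,136 divided by that factor.

€476,988.55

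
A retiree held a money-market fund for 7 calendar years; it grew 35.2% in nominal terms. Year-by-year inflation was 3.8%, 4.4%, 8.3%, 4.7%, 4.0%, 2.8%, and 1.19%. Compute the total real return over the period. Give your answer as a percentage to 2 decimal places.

Cumulative inflation factor: 1.038 × 1.044 × 1.083 × 1.047 × 1.040 × 1.028 × 1.0119 ≈ 1.32934.
Nominal growth factor: 1.35200. Real growth factor = 1.35200 / 1.32934 ≈ 1.01704.
Total real return ≈ 1.7044%.

1.70%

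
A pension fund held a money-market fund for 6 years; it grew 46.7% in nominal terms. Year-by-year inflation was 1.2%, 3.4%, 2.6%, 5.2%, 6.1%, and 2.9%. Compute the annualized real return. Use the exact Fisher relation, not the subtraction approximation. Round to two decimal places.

Cumulative inflation factor: 1.012 × 1.034 × 1.026 × 1.052 × 1.061 × 1.029 ≈ 1.23309.
Nominal growth factor: 1.46700. Real growth factor = 1.46700 / 1.23309 ≈ 1.18969.
Annualized: 1.18969^(1/6) − 1 ≈ 0.02937.

2.94%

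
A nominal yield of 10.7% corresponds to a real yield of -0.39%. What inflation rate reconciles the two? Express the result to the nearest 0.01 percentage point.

11.13%

From (1+r_nom) = (1+r_real)(1+π), we get 1+π = (1 + 10.7%)/(1 − 0.39%) = 1.107/0.9961 ≈ 1.11133.
So π ≈ 11.1334%.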